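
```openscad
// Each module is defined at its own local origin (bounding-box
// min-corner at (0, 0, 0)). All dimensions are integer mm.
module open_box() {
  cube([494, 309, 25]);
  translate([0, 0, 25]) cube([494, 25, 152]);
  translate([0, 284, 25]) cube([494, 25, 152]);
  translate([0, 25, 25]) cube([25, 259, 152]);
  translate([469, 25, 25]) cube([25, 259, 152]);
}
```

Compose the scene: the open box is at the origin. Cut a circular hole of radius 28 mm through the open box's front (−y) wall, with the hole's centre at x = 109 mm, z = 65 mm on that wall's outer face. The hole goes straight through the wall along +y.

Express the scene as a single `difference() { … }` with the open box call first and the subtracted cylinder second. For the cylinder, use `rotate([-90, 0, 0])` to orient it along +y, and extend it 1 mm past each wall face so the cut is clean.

difference() {
  open_box();
  translate([109, -1, 65]) rotate([-90, 0, 0]) cylinder(h = 27, r = 28);
}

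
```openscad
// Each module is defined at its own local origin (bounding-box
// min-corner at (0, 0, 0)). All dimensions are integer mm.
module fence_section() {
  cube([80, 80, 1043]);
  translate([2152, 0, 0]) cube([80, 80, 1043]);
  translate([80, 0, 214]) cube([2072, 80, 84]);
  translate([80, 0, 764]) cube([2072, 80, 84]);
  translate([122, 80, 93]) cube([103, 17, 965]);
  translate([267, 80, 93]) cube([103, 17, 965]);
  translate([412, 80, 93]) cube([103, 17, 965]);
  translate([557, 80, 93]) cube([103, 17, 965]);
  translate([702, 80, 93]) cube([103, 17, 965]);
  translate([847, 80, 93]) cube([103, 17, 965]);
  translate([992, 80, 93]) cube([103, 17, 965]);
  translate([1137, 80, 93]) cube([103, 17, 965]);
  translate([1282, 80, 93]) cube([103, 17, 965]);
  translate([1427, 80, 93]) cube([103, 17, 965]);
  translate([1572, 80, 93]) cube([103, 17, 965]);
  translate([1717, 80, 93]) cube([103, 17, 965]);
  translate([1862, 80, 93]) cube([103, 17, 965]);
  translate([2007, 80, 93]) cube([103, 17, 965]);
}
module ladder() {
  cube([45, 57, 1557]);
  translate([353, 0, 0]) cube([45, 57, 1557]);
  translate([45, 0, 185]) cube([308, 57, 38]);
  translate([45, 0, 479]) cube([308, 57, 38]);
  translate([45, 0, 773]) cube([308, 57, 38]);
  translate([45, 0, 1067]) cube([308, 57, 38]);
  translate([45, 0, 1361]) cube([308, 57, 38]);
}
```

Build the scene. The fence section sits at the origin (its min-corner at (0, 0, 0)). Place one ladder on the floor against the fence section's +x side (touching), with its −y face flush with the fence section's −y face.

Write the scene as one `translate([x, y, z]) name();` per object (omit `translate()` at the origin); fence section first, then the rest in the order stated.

fence_section();
translate([2232, 0, 0]) ladder();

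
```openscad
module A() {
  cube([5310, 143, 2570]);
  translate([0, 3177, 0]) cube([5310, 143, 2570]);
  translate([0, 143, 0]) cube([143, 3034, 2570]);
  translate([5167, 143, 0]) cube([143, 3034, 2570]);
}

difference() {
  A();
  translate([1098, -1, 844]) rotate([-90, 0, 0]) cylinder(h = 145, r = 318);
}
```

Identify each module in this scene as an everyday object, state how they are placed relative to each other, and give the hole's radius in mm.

A is a house frame. The house frame has a circular hole through its front wall. The hole's radius is 318 mm.

The subtracted cylinder has r = 318 mm.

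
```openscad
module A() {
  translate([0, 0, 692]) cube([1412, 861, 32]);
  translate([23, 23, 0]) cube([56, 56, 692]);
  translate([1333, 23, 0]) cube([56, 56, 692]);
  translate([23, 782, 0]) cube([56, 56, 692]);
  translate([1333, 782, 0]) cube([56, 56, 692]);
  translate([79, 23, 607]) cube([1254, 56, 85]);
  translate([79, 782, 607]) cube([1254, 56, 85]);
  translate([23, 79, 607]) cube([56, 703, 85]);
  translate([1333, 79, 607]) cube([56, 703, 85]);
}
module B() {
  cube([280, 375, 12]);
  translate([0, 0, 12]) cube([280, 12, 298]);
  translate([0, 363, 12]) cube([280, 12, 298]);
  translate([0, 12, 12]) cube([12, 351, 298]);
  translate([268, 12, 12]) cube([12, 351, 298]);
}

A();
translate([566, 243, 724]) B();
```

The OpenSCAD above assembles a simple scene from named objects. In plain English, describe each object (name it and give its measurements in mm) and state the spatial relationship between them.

A is a table: top 1412 mm (x) × 861 mm (y), 32 mm thick, upper face at z = 724 mm, on four 56×56 mm square legs, each inset 23 mm from the nearest pair of top edges, running from z = 0 to the bottom of the top. Four apron rails, 56 mm thick and 85 mm tall, run between adjacent legs with their top edges flush with the underside of the top and their outer faces flush with the legs' outer faces.

B is an open-topped rectangular box: outside dimensions 280×375×310 mm, with a uniform wall and base thickness of 12 mm. The base is a full 280×375 slab on the floor; four walls sit on top of the base. The front and back walls (the −y and +y sides) span the full width; the two side walls fit between them.

The open box is on top of the table, centred.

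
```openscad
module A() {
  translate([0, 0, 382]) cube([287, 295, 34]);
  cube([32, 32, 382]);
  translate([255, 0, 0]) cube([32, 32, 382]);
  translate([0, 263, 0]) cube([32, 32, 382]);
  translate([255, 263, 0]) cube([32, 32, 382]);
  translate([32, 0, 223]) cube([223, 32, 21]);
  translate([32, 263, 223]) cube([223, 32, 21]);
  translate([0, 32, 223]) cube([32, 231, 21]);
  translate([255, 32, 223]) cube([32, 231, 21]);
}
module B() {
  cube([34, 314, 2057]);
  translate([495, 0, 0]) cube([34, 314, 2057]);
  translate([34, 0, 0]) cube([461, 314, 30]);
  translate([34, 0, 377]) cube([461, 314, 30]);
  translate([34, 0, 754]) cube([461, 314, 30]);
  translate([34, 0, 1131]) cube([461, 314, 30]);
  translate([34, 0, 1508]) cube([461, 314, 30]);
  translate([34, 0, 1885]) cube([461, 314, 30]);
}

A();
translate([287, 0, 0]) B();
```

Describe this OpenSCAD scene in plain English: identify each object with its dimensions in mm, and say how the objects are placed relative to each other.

A is a four-legged stool. The seat is a 287×295×34 mm slab whose top surface is at z = 416 mm; four square legs, each 32×32 mm in cross-section, run from the floor (z = 0) to the underside of the seat, each flush with a corner of the seat. Four stretchers, 32 mm wide and 21 mm tall, connect adjacent legs with their undersides at z = 223 mm, each running between the inner faces of the legs it joins and aligned with the legs' outer faces on the other axis.

B is a bookshelf 529 mm wide overall, 314 mm deep and 2057 mm tall. The two sides are 34 mm thick vertical panels. 6 horizontal shelves of 30 mm thickness span between the inner faces of the sides; the lowest shelf sits on the floor and shelves are stacked with a clear vertical gap of 347 mm between each pair.

The bookshelf is against the stool's +x side, with their −y faces flush.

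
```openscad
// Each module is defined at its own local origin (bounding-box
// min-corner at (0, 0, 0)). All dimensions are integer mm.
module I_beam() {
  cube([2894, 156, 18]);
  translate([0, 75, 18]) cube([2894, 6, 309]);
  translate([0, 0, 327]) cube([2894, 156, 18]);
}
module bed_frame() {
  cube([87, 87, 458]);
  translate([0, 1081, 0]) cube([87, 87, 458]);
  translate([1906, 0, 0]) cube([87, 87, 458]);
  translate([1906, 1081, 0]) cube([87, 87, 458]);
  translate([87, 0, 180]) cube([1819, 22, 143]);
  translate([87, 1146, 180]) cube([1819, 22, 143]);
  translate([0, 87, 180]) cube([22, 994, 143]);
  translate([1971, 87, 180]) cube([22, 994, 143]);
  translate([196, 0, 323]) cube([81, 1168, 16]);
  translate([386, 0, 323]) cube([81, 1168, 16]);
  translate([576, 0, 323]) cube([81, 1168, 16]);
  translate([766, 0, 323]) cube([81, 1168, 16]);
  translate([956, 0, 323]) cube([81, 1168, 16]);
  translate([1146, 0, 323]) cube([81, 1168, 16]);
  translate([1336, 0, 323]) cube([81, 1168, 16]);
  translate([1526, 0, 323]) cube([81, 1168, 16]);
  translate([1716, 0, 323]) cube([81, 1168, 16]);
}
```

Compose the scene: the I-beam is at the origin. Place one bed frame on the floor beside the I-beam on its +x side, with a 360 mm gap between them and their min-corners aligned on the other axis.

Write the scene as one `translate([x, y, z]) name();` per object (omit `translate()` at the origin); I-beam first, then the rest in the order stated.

I_beam();
translate([3254, 0, 0]) bed_frame();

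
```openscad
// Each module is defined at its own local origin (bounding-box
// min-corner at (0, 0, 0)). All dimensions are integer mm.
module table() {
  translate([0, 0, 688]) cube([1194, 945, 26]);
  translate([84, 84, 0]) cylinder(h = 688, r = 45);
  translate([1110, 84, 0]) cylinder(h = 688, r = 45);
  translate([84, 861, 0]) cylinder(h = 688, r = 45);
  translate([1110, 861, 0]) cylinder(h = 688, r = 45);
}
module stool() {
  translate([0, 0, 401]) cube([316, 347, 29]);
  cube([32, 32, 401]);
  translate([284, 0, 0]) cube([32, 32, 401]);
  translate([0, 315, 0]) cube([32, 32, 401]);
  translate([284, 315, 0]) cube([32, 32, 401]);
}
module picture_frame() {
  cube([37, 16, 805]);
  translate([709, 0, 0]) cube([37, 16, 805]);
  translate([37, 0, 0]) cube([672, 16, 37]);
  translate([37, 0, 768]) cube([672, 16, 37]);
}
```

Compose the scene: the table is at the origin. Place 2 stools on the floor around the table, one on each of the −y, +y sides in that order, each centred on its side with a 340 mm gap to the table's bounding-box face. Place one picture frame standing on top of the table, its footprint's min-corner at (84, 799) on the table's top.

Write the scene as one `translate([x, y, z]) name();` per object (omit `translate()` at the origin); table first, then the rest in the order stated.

table();
translate([439, -687, 0]) stool();
translate([439, 1285, 0]) stool();
translate([84, 799, 714]) picture_frame();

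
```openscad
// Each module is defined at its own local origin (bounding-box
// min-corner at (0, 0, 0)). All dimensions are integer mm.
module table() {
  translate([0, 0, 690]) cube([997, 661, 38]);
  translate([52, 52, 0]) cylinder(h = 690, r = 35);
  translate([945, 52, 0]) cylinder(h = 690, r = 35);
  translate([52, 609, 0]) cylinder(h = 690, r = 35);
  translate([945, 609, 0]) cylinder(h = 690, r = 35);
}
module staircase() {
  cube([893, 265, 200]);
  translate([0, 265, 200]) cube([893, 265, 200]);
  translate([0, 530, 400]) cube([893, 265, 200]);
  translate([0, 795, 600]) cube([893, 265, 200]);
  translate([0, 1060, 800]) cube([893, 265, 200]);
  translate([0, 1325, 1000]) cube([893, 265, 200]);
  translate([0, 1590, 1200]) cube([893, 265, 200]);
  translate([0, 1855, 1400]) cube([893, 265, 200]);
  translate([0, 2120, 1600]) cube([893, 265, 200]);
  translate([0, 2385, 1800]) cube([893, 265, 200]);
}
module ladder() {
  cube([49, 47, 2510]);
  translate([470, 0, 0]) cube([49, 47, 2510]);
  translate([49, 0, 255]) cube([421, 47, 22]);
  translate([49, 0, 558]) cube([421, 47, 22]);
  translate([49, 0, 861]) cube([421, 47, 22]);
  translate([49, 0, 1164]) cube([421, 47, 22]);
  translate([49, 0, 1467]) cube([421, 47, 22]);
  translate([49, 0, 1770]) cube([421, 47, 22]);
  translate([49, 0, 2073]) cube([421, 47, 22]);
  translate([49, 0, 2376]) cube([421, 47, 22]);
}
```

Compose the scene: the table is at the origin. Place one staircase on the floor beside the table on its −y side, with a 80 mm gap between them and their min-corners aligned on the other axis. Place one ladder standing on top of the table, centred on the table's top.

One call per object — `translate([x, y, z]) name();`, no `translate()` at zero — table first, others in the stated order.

table();
translate([0, -2730, 0]) staircase();
translate([239, 307, 728]) ladder();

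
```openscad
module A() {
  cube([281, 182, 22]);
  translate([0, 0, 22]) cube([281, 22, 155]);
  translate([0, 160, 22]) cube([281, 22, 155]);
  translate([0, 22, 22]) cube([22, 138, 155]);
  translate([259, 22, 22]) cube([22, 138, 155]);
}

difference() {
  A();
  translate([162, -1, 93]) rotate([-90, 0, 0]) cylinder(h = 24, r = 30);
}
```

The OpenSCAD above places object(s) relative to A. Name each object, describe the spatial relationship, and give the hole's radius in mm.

The subtracted cylinder has r = 30 mm.

A is an open box. The open box has a circular hole through its front wall. The hole's radius is 30 mm.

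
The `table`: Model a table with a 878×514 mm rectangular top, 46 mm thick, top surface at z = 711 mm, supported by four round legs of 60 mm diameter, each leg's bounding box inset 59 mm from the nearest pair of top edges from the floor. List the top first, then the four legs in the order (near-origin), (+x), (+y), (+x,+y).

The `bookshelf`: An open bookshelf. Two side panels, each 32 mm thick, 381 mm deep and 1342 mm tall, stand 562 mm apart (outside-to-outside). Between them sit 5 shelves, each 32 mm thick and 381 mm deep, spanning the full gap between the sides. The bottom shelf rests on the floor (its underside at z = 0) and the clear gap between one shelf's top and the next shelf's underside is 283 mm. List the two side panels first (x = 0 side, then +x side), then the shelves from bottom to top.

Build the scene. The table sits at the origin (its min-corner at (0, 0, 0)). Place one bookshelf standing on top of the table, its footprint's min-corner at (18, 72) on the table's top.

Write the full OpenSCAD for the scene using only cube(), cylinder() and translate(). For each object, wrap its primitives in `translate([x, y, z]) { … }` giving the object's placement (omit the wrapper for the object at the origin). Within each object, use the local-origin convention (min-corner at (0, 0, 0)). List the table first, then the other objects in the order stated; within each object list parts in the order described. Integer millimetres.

translate([0, 0, 665]) cube([878, 514, 46]);
translate([89, 89, 0]) cylinder(h = 665, r = 30);
translate([789, 89, 0]) cylinder(h = 665, r = 30);
translate([89, 425, 0]) cylinder(h = 665, r = 30);
translate([789, 425, 0]) cylinder(h = 665, r = 30);
translate([18, 72, 711]) {
  cube([32, 381, 1342]);
  translate([530, 0, 0]) cube([32, 381, 1342]);
  translate([32, 0, 0]) cube([498, 381, 32]);
  translate([32, 0, 315]) cube([498, 381, 32]);
  translate([32, 0, 630]) cube([498, 381, 32]);
  translate([32, 0, 945]) cube([498, 381, 32]);
  translate([32, 0, 1260]) cube([498, 381, 32]);
}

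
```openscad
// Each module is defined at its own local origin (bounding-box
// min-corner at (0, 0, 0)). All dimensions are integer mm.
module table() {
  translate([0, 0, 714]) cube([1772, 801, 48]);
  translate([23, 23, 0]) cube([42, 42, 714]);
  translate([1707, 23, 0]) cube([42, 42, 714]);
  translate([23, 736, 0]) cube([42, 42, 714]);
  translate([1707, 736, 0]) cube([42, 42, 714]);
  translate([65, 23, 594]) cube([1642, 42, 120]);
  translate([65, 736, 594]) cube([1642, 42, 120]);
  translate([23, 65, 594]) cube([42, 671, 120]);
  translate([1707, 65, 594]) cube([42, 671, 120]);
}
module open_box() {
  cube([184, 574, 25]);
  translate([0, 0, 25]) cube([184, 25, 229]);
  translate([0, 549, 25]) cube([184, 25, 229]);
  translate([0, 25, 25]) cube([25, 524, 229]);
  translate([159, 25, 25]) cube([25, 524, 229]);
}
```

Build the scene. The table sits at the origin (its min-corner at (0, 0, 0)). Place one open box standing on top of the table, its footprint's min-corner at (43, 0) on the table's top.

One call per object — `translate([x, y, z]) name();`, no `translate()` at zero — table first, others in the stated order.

table();
translate([43, 0, 762]) open_box();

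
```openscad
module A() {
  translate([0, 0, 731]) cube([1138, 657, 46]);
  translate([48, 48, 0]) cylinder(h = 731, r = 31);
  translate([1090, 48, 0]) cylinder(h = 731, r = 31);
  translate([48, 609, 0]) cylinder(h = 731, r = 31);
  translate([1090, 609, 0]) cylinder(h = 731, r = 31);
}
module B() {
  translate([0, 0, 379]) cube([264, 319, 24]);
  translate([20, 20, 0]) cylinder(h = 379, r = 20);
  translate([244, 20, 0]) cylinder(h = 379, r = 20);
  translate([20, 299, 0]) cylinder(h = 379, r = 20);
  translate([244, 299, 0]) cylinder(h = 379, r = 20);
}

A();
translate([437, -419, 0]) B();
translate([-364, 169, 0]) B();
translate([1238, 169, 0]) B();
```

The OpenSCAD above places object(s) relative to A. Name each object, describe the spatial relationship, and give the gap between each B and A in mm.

A is a table. B is a stool. Three stools sit around the table at the −y, −x, +x sides. The gap between each stool and the table is 100 mm.

Each stool's nearest face is 100 mm from the table's bounding box.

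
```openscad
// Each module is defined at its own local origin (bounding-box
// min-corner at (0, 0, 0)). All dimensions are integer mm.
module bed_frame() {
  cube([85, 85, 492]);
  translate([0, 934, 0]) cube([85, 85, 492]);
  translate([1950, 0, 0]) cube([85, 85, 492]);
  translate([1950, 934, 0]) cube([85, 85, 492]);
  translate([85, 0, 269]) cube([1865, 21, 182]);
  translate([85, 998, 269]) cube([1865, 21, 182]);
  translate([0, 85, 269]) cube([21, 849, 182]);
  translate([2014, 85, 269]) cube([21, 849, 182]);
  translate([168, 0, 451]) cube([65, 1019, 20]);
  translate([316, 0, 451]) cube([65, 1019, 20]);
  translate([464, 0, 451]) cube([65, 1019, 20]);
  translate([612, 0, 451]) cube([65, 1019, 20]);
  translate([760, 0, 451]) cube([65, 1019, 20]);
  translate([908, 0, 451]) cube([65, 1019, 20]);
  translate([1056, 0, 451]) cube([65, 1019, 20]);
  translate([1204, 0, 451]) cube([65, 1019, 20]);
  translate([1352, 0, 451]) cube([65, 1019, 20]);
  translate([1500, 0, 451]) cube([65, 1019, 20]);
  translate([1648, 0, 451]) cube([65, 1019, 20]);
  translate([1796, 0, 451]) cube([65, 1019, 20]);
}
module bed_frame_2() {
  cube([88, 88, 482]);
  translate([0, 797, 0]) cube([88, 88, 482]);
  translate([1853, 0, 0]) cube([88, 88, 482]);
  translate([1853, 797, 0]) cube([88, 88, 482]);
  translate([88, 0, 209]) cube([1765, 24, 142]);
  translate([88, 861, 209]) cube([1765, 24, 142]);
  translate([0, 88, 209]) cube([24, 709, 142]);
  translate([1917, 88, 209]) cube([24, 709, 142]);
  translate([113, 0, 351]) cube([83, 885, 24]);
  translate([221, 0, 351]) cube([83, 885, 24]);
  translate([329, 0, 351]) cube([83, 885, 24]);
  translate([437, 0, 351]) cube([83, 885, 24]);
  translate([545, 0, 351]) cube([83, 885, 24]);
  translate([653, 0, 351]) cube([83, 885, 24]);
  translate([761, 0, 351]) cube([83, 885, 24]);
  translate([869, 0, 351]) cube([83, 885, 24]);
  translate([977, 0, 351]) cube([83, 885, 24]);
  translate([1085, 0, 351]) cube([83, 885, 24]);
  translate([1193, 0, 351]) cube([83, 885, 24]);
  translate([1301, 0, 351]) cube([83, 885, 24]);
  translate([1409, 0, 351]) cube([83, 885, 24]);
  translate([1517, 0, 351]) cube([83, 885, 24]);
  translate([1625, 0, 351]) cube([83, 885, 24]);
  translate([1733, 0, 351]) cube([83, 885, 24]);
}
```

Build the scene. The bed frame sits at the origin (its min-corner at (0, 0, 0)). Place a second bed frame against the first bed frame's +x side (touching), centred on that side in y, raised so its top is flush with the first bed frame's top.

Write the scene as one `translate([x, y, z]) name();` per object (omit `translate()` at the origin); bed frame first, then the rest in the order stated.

bed_frame();
translate([2035, 67, 10]) bed_frame_2();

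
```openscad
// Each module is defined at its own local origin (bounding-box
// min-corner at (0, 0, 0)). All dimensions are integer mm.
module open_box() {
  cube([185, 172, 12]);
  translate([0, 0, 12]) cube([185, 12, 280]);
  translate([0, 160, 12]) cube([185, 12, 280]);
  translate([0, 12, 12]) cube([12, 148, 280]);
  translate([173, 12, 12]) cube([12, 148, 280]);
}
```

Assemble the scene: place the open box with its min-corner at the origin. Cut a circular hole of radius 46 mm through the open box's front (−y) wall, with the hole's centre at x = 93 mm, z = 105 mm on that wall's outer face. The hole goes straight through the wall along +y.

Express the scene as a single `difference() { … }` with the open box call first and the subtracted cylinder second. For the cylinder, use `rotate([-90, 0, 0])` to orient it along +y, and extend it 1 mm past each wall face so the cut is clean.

difference() {
  open_box();
  translate([93, -1, 105]) rotate([-90, 0, 0]) cylinder(h = 14, r = 46);
}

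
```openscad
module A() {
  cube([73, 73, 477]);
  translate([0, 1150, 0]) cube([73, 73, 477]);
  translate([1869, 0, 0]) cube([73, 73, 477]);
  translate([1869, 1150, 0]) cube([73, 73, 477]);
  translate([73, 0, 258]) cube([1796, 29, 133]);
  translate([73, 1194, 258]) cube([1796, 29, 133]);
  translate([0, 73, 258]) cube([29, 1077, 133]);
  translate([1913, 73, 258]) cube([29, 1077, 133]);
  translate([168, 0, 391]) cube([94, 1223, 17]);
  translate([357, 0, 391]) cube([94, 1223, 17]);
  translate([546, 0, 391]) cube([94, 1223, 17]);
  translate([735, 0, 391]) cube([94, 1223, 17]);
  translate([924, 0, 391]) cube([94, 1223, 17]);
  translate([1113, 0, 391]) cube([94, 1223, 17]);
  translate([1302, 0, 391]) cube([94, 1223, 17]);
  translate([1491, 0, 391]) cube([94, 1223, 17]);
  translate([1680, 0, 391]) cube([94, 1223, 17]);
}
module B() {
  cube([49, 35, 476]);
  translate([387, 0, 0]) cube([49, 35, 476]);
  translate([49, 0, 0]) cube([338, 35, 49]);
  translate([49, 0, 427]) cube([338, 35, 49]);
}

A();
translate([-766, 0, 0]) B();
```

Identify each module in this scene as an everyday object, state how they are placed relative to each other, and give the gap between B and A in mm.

The picture frame's nearest face is 330 mm from the bed frame's −x face.

A is a bed frame. B is a picture frame. The picture frame is on the floor beside the bed frame on its −x side. The gap between the picture frame and the bed frame is 330 mm.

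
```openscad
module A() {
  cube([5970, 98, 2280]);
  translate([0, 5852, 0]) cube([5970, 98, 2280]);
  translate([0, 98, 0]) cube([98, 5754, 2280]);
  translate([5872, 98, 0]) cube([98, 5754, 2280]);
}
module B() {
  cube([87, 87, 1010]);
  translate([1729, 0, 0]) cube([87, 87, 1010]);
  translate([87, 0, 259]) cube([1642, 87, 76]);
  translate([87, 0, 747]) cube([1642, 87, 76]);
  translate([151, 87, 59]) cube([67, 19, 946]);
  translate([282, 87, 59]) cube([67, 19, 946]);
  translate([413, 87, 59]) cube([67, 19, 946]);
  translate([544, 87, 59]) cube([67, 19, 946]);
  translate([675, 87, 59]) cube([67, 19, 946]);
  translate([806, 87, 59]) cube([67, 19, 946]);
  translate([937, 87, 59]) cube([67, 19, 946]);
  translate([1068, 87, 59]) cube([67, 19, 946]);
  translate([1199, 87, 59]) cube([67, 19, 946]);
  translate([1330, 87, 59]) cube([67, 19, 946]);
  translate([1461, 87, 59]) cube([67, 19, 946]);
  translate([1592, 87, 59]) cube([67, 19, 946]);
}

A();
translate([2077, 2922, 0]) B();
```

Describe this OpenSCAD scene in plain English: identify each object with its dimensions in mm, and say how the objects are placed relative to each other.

A is a box-shaped house frame (walls only): outside footprint 5970×5950 mm, wall height 2280 mm, wall thickness 98 mm. The two y-facing walls run the full x-width; the two x-facing walls fit between the inner faces of the y-facing walls.

B is a fence section. Two 87×87 mm posts, 1010 mm tall, stand on the floor with a clear span of 1642 mm between their inner faces. Two horizontal rails of 87×76 mm section span the gap between the posts with their undersides at z = 259 mm and z = 747 mm, flush with the posts' −y face. 12 pickets, each 67 mm wide, 19 mm thick and 946 mm tall, are fixed to the +y face of the rails with their bottoms at z = 59 mm, evenly spaced across the span with equal gaps (rounded down to the nearest mm) at the −x end and between each pair — any rounding remainder accumulates at the +x end.

The fence section sits inside the house frame, centred.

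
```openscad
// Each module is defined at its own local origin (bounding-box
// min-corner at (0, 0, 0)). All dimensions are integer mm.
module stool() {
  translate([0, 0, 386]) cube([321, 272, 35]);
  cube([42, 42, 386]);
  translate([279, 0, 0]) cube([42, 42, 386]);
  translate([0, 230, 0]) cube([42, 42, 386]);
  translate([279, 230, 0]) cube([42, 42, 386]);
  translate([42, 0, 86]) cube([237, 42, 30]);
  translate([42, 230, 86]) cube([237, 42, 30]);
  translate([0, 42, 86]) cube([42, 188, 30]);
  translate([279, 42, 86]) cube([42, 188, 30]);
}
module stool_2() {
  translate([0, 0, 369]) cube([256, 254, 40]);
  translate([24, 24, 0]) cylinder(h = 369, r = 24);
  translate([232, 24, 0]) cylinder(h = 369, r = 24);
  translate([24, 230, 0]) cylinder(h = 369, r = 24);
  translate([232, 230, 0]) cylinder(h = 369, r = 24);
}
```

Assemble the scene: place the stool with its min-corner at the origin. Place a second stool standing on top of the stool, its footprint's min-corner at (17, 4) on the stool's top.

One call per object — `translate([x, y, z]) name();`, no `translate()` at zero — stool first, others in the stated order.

stool();
translate([17, 4, 421]) stool_2();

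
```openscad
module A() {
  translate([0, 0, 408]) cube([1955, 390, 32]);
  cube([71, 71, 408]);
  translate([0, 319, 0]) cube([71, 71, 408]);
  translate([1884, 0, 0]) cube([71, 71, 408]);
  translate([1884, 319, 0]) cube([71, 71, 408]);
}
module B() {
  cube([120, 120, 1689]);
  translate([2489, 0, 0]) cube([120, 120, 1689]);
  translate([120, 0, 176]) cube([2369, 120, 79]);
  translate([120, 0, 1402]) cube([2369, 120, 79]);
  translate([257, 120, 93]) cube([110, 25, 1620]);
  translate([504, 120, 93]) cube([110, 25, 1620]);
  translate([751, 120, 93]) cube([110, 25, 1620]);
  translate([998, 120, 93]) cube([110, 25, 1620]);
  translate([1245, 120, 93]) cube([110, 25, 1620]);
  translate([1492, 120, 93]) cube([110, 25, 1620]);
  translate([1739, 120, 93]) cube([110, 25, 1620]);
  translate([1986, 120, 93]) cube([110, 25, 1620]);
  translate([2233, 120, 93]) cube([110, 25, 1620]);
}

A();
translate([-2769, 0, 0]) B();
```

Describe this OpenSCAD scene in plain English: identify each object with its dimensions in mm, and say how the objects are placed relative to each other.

A is a bench: a 1955×390 mm seat slab, 32 mm thick, top at z = 440 mm, on four 71×71 mm square legs flush with the seat corners and standing on z = 0.

B is a fence section. Two 120×120 mm posts, 1689 mm tall, stand on the floor with a clear span of 2369 mm between their inner faces. Two horizontal rails of 120×79 mm section span the gap between the posts with their undersides at z = 176 mm and z = 1402 mm, flush with the posts' −y face. 9 pickets, each 110 mm wide, 25 mm thick and 1620 mm tall, are fixed to the +y face of the rails with their bottoms at z = 93 mm, evenly spaced across the span with equal gaps (rounded down to the nearest mm) at the −x end and between each pair — any rounding remainder accumulates at the +x end.

The fence section is on the floor beside the bench on its −x side.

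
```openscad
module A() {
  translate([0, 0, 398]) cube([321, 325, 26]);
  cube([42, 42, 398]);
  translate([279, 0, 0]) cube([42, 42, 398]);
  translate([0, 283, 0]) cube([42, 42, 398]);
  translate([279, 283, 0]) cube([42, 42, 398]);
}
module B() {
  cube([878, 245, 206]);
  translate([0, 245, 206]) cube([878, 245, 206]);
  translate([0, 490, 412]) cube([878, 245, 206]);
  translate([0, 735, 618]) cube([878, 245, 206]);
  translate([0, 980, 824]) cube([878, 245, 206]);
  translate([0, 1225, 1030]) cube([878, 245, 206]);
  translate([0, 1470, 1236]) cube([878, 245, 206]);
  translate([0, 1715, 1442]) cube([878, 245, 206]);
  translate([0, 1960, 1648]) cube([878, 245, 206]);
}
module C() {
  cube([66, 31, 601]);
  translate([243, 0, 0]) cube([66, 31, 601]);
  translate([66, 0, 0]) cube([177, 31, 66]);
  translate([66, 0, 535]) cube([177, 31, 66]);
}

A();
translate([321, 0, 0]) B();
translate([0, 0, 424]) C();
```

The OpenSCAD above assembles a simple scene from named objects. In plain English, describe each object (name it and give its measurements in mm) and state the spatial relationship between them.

A is a four-legged stool. The seat is a 321×325×26 mm slab whose top surface is at z = 424 mm; four square legs, each 42×42 mm in cross-section, run from the floor (z = 0) to the underside of the seat, each flush with a corner of the seat.

B is a straight staircase of 9 solid steps. Each step is 878 mm wide (x), 245 mm deep (y, the going) and 206 mm tall (the rise). The first step rests on the floor; each subsequent step sits one going further in +y and one rise higher in +z, directly behind and above the previous step with no overlap.

C is a picture frame with a 177×469 mm rectangular opening (x by z) and a uniform 66 mm border on every side. Frame depth is 31 mm along y. It is built from two vertical stiles running the full outside height and two horizontal rails spanning the gap between the stiles.

The staircase is against the stool's +x side, with their −y faces flush. The picture frame is on top of the stool.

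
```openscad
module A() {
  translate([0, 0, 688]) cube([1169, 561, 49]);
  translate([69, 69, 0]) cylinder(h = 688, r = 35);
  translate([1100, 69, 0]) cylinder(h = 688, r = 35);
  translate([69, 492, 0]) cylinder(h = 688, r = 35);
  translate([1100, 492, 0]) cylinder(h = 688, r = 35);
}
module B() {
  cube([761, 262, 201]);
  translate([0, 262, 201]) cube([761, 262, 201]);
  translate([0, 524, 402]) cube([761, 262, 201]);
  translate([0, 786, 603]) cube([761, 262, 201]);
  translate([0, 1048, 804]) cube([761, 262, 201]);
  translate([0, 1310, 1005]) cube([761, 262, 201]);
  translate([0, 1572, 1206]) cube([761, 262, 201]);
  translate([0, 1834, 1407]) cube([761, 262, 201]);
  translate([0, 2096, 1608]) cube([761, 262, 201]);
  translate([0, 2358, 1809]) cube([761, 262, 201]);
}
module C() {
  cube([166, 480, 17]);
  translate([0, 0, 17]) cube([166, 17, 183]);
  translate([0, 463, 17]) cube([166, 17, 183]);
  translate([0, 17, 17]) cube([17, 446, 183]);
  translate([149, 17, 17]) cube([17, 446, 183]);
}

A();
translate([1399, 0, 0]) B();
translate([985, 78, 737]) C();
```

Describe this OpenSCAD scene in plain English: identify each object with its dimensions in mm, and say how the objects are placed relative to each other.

A is a rectangular dining table. The top is 1169×561×49 mm with its upper surface at z = 737 mm. It stands on four round legs of 70 mm diameter, each leg's bounding box inset 34 mm from the nearest pair of top edges, running from the floor to the underside of the top.

B is a straight staircase of 10 solid steps. Each step is 761 mm wide (x), 262 mm deep (y, the going) and 201 mm tall (the rise). The first step rests on the floor; each subsequent step sits one going further in +y and one rise higher in +z, directly behind and above the previous step with no overlap.

C is an open storage box with external size 166×480×200 mm and wall thickness 17 mm (the base is also 17 mm thick). The base covers the whole footprint; the four walls stand on the base, with the y-facing walls full-width and the x-facing walls fitting between their inner faces.

The staircase is on the floor beside the table on its +x side. The open box is on top of the table.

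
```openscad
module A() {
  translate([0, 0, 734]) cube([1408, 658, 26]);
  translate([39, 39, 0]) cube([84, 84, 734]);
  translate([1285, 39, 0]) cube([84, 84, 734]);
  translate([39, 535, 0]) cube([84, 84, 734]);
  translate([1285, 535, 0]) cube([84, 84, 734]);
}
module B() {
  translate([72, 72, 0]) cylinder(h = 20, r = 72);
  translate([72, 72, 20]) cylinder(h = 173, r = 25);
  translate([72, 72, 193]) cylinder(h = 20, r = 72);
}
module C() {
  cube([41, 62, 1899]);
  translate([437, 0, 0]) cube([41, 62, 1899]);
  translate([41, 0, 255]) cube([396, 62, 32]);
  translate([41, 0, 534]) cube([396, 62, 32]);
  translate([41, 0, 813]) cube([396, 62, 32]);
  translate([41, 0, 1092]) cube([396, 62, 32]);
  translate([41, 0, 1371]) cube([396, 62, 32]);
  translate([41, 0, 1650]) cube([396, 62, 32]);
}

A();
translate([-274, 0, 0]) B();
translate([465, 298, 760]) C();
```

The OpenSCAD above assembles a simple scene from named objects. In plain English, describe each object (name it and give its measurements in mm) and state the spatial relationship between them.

A is a table: top 1408 mm (x) × 658 mm (y), 26 mm thick, upper face at z = 760 mm, on four 84×84 mm square legs, each inset 39 mm from the nearest pair of top edges, running from z = 0 to the bottom of the top.

B is a spool: two coaxial disc flanges of radius 72 mm and thickness 20 mm, joined by a core cylinder of radius 25 mm and height 173 mm. The lower flange rests on z = 0 and the three cylinders share a vertical axis.

C is a straight ladder. Two 41×62 mm vertical rails, 1899 mm tall, stand 478 mm apart (outside-to-outside) with their front faces coplanar on the −y side. 6 rungs, each 62 mm deep and 32 mm tall, span between the inner faces of the rails, front faces flush with the rails. The lowest rung's underside is at z = 255 mm and rungs are spaced 279 mm apart (underside to underside).

The spool is on the floor beside the table on its −x side. The ladder is on top of the table, centred.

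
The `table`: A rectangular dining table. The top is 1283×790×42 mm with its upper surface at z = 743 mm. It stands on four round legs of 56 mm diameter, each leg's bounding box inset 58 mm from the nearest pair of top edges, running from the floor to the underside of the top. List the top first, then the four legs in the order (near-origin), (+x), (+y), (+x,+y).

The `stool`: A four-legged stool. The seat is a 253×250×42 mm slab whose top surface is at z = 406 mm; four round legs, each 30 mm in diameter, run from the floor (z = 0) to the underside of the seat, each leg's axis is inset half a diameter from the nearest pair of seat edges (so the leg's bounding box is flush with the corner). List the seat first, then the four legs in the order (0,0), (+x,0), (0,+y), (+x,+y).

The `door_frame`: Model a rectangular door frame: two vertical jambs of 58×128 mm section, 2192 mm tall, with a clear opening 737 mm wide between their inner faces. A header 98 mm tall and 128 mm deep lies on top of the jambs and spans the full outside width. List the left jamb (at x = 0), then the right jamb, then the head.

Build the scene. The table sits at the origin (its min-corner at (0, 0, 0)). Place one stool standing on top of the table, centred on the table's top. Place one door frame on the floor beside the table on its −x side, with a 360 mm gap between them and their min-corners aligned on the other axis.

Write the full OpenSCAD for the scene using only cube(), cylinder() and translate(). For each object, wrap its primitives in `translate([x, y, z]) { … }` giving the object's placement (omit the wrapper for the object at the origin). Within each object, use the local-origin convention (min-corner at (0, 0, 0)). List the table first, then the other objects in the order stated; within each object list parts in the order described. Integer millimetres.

translate([0, 0, 701]) cube([1283, 790, 42]);
translate([86, 86, 0]) cylinder(h = 701, r = 28);
translate([1197, 86, 0]) cylinder(h = 701, r = 28);
translate([86, 704, 0]) cylinder(h = 701, r = 28);
translate([1197, 704, 0]) cylinder(h = 701, r = 28);
translate([515, 270, 743]) {
  translate([0, 0, 364]) cube([253, 250, 42]);
  translate([15, 15, 0]) cylinder(h = 364, r = 15);
  translate([238, 15, 0]) cylinder(h = 364, r = 15);
  translate([15, 235, 0]) cylinder(h = 364, r = 15);
  translate([238, 235, 0]) cylinder(h = 364, r = 15);
}
translate([-1213, 0, 0]) {
  cube([58, 128, 2192]);
  translate([795, 0, 0]) cube([58, 128, 2192]);
  translate([0, 0, 2192]) cube([853, 128, 98]);
}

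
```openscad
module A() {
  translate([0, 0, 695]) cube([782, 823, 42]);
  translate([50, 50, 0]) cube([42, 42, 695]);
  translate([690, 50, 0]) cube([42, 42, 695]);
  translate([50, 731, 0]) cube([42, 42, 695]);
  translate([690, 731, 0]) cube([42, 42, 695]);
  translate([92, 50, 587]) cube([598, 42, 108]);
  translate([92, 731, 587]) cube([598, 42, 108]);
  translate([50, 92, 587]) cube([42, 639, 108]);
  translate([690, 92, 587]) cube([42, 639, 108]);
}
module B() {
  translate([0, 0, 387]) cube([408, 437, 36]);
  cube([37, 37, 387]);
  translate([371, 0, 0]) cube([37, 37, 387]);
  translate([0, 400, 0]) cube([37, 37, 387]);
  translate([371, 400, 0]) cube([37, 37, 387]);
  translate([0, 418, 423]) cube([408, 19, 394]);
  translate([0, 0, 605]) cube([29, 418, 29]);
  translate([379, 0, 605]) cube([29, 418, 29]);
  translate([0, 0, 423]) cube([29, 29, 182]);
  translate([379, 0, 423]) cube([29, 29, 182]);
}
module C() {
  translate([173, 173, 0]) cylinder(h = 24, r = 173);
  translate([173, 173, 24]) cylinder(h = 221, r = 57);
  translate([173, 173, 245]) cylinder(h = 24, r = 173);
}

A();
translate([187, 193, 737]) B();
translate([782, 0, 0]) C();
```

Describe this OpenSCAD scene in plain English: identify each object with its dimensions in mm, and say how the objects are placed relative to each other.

A is a table with a 782×823 mm rectangular top, 42 mm thick, top surface at z = 737 mm, supported by four 42×42 mm square legs, each inset 50 mm from the nearest pair of top edges, running from the floor. Four apron rails, 42 mm thick and 108 mm tall, run between adjacent legs with their top edges flush with the underside of the top and their outer faces flush with the legs' outer faces.

B is a chair: 408×437 mm seat, 36 mm thick, top at z = 423 mm, on four 37 mm square corner legs flush with the seat edges. A 19 mm thick backrest slab spans the full seat width, extending 394 mm above the seat top, its back face flush with the seat's +y edge. Two armrests of 29×29 mm section run along each side from the seat's front edge to the front of the backrest, top faces 211 mm above the seat top and outer faces flush with the seat's x-edges; a 29×29 mm post under the front of each armrest stands on the seat at the front corner.

C is a spool: two coaxial disc flanges of radius 173 mm and thickness 24 mm, joined by a core cylinder of radius 57 mm and height 221 mm. The lower flange rests on z = 0 and the three cylinders share a vertical axis.

The chair is on top of the table, centred. The spool is against the table's +x side, with their −y faces flush.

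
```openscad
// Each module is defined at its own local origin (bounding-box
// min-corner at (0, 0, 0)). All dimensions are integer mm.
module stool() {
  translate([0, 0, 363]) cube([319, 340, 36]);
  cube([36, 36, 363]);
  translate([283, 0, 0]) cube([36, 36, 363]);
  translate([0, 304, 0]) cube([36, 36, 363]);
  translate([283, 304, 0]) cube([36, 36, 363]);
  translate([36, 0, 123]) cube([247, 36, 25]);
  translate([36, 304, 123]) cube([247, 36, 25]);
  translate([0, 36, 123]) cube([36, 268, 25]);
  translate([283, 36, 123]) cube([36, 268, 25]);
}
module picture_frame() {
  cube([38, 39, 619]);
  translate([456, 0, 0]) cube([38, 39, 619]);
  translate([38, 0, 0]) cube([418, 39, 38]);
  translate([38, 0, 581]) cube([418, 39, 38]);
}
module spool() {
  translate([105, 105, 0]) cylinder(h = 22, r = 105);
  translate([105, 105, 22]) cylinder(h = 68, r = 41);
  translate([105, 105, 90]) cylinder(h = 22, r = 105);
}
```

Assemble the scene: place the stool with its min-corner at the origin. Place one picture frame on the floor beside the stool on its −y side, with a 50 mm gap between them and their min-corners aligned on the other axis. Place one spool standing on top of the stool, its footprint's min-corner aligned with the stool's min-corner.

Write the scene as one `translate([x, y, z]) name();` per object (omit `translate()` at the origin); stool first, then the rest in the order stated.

stool();
translate([0, -89, 0]) picture_frame();
translate([0, 0, 399]) spool();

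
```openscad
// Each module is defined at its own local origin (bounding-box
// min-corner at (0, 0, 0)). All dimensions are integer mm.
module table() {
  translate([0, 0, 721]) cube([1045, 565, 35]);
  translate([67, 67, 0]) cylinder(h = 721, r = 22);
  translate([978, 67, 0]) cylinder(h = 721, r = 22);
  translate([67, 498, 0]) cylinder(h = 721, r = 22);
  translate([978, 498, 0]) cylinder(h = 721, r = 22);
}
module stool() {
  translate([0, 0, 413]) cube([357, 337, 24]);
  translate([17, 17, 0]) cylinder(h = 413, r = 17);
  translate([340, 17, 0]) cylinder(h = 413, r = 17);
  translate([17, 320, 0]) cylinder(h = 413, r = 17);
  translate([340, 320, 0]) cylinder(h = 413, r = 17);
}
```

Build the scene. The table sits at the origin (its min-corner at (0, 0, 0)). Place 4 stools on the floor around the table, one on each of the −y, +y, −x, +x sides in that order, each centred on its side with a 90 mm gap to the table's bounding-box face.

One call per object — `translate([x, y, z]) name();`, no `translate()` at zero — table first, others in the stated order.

table();
translate([344, -427, 0]) stool();
translate([344, 655, 0]) stool();
translate([-447, 114, 0]) stool();
translate([1135, 114, 0]) stool();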